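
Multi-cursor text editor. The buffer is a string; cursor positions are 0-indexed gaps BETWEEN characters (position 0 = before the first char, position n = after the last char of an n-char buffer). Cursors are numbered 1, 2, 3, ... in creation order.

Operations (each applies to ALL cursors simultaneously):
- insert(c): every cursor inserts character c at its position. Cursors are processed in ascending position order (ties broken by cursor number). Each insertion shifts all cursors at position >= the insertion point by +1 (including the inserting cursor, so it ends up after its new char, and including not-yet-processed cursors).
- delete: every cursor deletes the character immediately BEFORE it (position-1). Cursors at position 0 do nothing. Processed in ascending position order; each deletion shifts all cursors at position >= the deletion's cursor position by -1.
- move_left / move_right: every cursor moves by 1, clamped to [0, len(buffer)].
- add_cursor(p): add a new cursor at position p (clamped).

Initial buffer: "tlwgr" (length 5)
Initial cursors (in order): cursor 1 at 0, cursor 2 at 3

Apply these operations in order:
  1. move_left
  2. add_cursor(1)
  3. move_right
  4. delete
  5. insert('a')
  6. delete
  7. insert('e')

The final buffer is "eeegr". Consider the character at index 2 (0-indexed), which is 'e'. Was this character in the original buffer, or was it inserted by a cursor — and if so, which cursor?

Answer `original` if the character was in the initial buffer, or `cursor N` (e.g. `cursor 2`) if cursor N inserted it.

After op 1 (move_left): buffer="tlwgr" (len 5), cursors c1@0 c2@2, authorship .....
After op 2 (add_cursor(1)): buffer="tlwgr" (len 5), cursors c1@0 c3@1 c2@2, authorship .....
After op 3 (move_right): buffer="tlwgr" (len 5), cursors c1@1 c3@2 c2@3, authorship .....
After op 4 (delete): buffer="gr" (len 2), cursors c1@0 c2@0 c3@0, authorship ..
After op 5 (insert('a')): buffer="aaagr" (len 5), cursors c1@3 c2@3 c3@3, authorship 123..
After op 6 (delete): buffer="gr" (len 2), cursors c1@0 c2@0 c3@0, authorship ..
After op 7 (insert('e')): buffer="eeegr" (len 5), cursors c1@3 c2@3 c3@3, authorship 123..
Authorship (.=original, N=cursor N): 1 2 3 . .
Index 2: author = 3

Answer: cursor 3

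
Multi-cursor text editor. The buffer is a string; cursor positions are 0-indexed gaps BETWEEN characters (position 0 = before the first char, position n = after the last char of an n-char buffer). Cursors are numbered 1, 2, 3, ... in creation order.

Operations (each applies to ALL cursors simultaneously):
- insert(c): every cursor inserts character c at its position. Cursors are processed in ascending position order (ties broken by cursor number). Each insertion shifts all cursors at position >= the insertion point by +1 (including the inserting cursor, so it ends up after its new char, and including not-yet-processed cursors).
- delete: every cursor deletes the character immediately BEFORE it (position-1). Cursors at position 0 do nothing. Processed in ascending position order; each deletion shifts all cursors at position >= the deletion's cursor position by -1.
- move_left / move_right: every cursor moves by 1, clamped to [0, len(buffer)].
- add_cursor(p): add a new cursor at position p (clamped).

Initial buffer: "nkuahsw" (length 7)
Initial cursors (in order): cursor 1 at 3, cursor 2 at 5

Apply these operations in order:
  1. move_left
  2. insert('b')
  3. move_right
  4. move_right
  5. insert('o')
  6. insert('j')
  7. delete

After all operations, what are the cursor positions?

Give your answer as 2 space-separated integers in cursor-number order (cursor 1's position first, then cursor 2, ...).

After op 1 (move_left): buffer="nkuahsw" (len 7), cursors c1@2 c2@4, authorship .......
After op 2 (insert('b')): buffer="nkbuabhsw" (len 9), cursors c1@3 c2@6, authorship ..1..2...
After op 3 (move_right): buffer="nkbuabhsw" (len 9), cursors c1@4 c2@7, authorship ..1..2...
After op 4 (move_right): buffer="nkbuabhsw" (len 9), cursors c1@5 c2@8, authorship ..1..2...
After op 5 (insert('o')): buffer="nkbuaobhsow" (len 11), cursors c1@6 c2@10, authorship ..1..12..2.
After op 6 (insert('j')): buffer="nkbuaojbhsojw" (len 13), cursors c1@7 c2@12, authorship ..1..112..22.
After op 7 (delete): buffer="nkbuaobhsow" (len 11), cursors c1@6 c2@10, authorship ..1..12..2.

Answer: 6 10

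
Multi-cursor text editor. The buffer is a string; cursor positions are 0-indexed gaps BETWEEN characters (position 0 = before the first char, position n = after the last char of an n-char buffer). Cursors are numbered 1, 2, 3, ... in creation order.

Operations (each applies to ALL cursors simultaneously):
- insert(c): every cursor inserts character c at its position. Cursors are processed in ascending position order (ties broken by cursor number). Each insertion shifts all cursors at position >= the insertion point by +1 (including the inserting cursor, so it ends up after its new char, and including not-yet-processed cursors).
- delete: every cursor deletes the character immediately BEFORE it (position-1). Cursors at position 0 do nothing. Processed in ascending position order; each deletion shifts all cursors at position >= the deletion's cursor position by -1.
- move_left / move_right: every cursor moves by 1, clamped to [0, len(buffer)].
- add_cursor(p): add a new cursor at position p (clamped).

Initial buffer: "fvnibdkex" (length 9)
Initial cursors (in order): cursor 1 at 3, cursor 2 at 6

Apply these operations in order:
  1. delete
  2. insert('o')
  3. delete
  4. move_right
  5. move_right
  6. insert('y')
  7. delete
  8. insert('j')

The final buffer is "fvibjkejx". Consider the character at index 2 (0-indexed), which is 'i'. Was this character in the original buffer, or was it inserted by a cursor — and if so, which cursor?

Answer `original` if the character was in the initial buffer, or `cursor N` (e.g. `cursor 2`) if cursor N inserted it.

Answer: original

Derivation:
After op 1 (delete): buffer="fvibkex" (len 7), cursors c1@2 c2@4, authorship .......
After op 2 (insert('o')): buffer="fvoibokex" (len 9), cursors c1@3 c2@6, authorship ..1..2...
After op 3 (delete): buffer="fvibkex" (len 7), cursors c1@2 c2@4, authorship .......
After op 4 (move_right): buffer="fvibkex" (len 7), cursors c1@3 c2@5, authorship .......
After op 5 (move_right): buffer="fvibkex" (len 7), cursors c1@4 c2@6, authorship .......
After op 6 (insert('y')): buffer="fvibykeyx" (len 9), cursors c1@5 c2@8, authorship ....1..2.
After op 7 (delete): buffer="fvibkex" (len 7), cursors c1@4 c2@6, authorship .......
After op 8 (insert('j')): buffer="fvibjkejx" (len 9), cursors c1@5 c2@8, authorship ....1..2.
Authorship (.=original, N=cursor N): . . . . 1 . . 2 .
Index 2: author = original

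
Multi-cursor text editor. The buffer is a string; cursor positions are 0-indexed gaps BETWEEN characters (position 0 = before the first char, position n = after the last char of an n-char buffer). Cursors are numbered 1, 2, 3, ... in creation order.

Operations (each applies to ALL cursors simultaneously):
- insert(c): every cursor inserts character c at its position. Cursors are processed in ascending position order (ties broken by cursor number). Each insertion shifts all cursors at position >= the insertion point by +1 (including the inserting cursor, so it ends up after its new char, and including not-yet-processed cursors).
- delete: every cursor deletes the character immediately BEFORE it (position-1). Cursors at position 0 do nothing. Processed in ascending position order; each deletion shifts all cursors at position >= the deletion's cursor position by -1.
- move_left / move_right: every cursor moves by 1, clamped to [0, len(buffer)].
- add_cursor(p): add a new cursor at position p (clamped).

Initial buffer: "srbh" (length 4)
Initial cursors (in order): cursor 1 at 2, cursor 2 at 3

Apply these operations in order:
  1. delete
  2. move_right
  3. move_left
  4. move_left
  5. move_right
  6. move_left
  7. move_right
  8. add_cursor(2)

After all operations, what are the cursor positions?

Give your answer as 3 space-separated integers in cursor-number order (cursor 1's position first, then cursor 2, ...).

After op 1 (delete): buffer="sh" (len 2), cursors c1@1 c2@1, authorship ..
After op 2 (move_right): buffer="sh" (len 2), cursors c1@2 c2@2, authorship ..
After op 3 (move_left): buffer="sh" (len 2), cursors c1@1 c2@1, authorship ..
After op 4 (move_left): buffer="sh" (len 2), cursors c1@0 c2@0, authorship ..
After op 5 (move_right): buffer="sh" (len 2), cursors c1@1 c2@1, authorship ..
After op 6 (move_left): buffer="sh" (len 2), cursors c1@0 c2@0, authorship ..
After op 7 (move_right): buffer="sh" (len 2), cursors c1@1 c2@1, authorship ..
After op 8 (add_cursor(2)): buffer="sh" (len 2), cursors c1@1 c2@1 c3@2, authorship ..

Answer: 1 1 2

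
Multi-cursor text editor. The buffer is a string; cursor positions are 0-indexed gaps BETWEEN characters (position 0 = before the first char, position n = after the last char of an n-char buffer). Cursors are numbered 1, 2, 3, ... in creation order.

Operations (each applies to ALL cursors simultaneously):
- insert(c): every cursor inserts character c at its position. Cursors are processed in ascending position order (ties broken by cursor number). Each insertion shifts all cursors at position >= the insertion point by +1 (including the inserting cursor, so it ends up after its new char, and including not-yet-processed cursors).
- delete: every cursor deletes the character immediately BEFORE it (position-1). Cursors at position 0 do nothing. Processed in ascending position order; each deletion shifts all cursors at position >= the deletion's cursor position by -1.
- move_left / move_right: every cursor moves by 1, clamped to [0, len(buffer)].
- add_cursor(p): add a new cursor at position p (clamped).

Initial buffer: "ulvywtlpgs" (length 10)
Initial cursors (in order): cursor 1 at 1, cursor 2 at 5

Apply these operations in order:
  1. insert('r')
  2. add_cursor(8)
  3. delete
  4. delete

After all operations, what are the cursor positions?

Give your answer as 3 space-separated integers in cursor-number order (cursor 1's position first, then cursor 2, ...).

Answer: 0 2 2

Derivation:
After op 1 (insert('r')): buffer="urlvywrtlpgs" (len 12), cursors c1@2 c2@7, authorship .1....2.....
After op 2 (add_cursor(8)): buffer="urlvywrtlpgs" (len 12), cursors c1@2 c2@7 c3@8, authorship .1....2.....
After op 3 (delete): buffer="ulvywlpgs" (len 9), cursors c1@1 c2@5 c3@5, authorship .........
After op 4 (delete): buffer="lvlpgs" (len 6), cursors c1@0 c2@2 c3@2, authorship ......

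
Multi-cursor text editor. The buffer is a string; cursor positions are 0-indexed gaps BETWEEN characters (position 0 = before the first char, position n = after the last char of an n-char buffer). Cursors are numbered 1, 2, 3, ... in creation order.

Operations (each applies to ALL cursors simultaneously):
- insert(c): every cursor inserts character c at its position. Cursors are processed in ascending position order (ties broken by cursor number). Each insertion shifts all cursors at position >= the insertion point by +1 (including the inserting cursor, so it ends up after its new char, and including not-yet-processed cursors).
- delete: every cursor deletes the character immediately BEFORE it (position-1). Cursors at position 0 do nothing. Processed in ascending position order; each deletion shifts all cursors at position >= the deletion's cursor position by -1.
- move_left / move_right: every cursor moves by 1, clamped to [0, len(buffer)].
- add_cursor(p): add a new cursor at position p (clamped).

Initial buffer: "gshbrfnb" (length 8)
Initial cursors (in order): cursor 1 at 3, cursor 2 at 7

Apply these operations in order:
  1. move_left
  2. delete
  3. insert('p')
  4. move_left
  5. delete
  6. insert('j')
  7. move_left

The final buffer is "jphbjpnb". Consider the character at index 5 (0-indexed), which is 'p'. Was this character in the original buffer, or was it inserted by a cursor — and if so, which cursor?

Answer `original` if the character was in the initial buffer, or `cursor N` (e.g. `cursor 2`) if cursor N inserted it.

Answer: cursor 2

Derivation:
After op 1 (move_left): buffer="gshbrfnb" (len 8), cursors c1@2 c2@6, authorship ........
After op 2 (delete): buffer="ghbrnb" (len 6), cursors c1@1 c2@4, authorship ......
After op 3 (insert('p')): buffer="gphbrpnb" (len 8), cursors c1@2 c2@6, authorship .1...2..
After op 4 (move_left): buffer="gphbrpnb" (len 8), cursors c1@1 c2@5, authorship .1...2..
After op 5 (delete): buffer="phbpnb" (len 6), cursors c1@0 c2@3, authorship 1..2..
After op 6 (insert('j')): buffer="jphbjpnb" (len 8), cursors c1@1 c2@5, authorship 11..22..
After op 7 (move_left): buffer="jphbjpnb" (len 8), cursors c1@0 c2@4, authorship 11..22..
Authorship (.=original, N=cursor N): 1 1 . . 2 2 . .
Index 5: author = 2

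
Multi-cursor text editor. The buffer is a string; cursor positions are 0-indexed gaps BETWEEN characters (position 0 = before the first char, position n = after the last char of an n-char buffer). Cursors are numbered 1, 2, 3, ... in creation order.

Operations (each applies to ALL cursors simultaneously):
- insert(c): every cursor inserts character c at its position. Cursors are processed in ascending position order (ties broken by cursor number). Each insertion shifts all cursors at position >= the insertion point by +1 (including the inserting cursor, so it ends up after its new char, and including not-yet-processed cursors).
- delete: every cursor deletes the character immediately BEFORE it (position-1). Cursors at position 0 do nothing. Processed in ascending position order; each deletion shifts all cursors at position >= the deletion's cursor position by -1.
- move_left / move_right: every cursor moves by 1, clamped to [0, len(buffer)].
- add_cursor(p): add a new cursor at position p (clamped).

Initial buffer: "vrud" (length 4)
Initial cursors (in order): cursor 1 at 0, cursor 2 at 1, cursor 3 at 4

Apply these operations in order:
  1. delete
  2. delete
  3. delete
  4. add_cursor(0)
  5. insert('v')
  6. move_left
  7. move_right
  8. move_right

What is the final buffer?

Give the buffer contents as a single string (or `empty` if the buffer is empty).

Answer: vvvv

Derivation:
After op 1 (delete): buffer="ru" (len 2), cursors c1@0 c2@0 c3@2, authorship ..
After op 2 (delete): buffer="r" (len 1), cursors c1@0 c2@0 c3@1, authorship .
After op 3 (delete): buffer="" (len 0), cursors c1@0 c2@0 c3@0, authorship 
After op 4 (add_cursor(0)): buffer="" (len 0), cursors c1@0 c2@0 c3@0 c4@0, authorship 
After op 5 (insert('v')): buffer="vvvv" (len 4), cursors c1@4 c2@4 c3@4 c4@4, authorship 1234
After op 6 (move_left): buffer="vvvv" (len 4), cursors c1@3 c2@3 c3@3 c4@3, authorship 1234
After op 7 (move_right): buffer="vvvv" (len 4), cursors c1@4 c2@4 c3@4 c4@4, authorship 1234
After op 8 (move_right): buffer="vvvv" (len 4), cursors c1@4 c2@4 c3@4 c4@4, authorship 1234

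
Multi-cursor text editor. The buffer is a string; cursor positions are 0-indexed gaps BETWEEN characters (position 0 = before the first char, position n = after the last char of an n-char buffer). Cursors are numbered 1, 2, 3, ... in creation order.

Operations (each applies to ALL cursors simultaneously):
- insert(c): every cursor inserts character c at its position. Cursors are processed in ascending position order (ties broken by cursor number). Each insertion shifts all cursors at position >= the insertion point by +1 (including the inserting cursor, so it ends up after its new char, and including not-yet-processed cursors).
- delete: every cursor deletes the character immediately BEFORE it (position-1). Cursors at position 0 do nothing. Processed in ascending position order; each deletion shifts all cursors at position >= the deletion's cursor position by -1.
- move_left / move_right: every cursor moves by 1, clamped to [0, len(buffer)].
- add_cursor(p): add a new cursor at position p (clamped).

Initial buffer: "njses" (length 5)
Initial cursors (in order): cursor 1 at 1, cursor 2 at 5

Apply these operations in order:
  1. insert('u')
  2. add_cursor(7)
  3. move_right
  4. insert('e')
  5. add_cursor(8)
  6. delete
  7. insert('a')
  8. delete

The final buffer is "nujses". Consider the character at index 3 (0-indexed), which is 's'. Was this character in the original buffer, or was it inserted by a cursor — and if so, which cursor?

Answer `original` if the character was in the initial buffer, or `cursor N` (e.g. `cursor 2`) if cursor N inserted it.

Answer: original

Derivation:
After op 1 (insert('u')): buffer="nujsesu" (len 7), cursors c1@2 c2@7, authorship .1....2
After op 2 (add_cursor(7)): buffer="nujsesu" (len 7), cursors c1@2 c2@7 c3@7, authorship .1....2
After op 3 (move_right): buffer="nujsesu" (len 7), cursors c1@3 c2@7 c3@7, authorship .1....2
After op 4 (insert('e')): buffer="nujesesuee" (len 10), cursors c1@4 c2@10 c3@10, authorship .1.1...223
After op 5 (add_cursor(8)): buffer="nujesesuee" (len 10), cursors c1@4 c4@8 c2@10 c3@10, authorship .1.1...223
After op 6 (delete): buffer="nujses" (len 6), cursors c1@3 c2@6 c3@6 c4@6, authorship .1....
After op 7 (insert('a')): buffer="nujasesaaa" (len 10), cursors c1@4 c2@10 c3@10 c4@10, authorship .1.1...234
After op 8 (delete): buffer="nujses" (len 6), cursors c1@3 c2@6 c3@6 c4@6, authorship .1....
Authorship (.=original, N=cursor N): . 1 . . . .
Index 3: author = original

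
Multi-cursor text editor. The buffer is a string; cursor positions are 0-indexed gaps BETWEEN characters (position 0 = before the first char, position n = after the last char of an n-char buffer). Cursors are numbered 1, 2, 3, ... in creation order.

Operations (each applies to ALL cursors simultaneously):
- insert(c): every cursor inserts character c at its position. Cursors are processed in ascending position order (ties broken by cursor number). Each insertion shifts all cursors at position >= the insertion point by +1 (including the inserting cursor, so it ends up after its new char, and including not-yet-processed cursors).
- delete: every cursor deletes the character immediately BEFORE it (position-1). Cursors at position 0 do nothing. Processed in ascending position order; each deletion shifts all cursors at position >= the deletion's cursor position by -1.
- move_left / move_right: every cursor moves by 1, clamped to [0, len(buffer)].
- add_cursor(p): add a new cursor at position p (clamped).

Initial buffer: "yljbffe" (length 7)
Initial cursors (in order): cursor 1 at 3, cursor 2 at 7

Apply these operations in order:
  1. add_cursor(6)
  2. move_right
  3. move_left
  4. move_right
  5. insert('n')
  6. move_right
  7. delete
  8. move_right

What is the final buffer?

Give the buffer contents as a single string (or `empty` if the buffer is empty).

After op 1 (add_cursor(6)): buffer="yljbffe" (len 7), cursors c1@3 c3@6 c2@7, authorship .......
After op 2 (move_right): buffer="yljbffe" (len 7), cursors c1@4 c2@7 c3@7, authorship .......
After op 3 (move_left): buffer="yljbffe" (len 7), cursors c1@3 c2@6 c3@6, authorship .......
After op 4 (move_right): buffer="yljbffe" (len 7), cursors c1@4 c2@7 c3@7, authorship .......
After op 5 (insert('n')): buffer="yljbnffenn" (len 10), cursors c1@5 c2@10 c3@10, authorship ....1...23
After op 6 (move_right): buffer="yljbnffenn" (len 10), cursors c1@6 c2@10 c3@10, authorship ....1...23
After op 7 (delete): buffer="yljbnfe" (len 7), cursors c1@5 c2@7 c3@7, authorship ....1..
After op 8 (move_right): buffer="yljbnfe" (len 7), cursors c1@6 c2@7 c3@7, authorship ....1..

Answer: yljbnfe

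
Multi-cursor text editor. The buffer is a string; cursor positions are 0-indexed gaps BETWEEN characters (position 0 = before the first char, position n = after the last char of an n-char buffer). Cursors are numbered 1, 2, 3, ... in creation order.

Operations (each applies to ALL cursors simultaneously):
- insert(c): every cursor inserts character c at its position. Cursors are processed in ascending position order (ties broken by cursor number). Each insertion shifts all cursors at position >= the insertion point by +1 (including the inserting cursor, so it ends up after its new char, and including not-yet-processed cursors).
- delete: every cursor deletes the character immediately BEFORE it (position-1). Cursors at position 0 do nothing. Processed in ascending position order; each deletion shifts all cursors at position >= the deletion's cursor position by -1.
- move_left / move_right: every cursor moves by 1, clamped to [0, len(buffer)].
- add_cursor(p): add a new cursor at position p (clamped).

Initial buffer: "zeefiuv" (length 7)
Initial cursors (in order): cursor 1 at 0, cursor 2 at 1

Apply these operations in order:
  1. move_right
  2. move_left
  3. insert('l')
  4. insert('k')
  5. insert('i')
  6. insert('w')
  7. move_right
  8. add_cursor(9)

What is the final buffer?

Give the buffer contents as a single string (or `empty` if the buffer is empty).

After op 1 (move_right): buffer="zeefiuv" (len 7), cursors c1@1 c2@2, authorship .......
After op 2 (move_left): buffer="zeefiuv" (len 7), cursors c1@0 c2@1, authorship .......
After op 3 (insert('l')): buffer="lzleefiuv" (len 9), cursors c1@1 c2@3, authorship 1.2......
After op 4 (insert('k')): buffer="lkzlkeefiuv" (len 11), cursors c1@2 c2@5, authorship 11.22......
After op 5 (insert('i')): buffer="lkizlkieefiuv" (len 13), cursors c1@3 c2@7, authorship 111.222......
After op 6 (insert('w')): buffer="lkiwzlkiweefiuv" (len 15), cursors c1@4 c2@9, authorship 1111.2222......
After op 7 (move_right): buffer="lkiwzlkiweefiuv" (len 15), cursors c1@5 c2@10, authorship 1111.2222......
After op 8 (add_cursor(9)): buffer="lkiwzlkiweefiuv" (len 15), cursors c1@5 c3@9 c2@10, authorship 1111.2222......

Answer: lkiwzlkiweefiuv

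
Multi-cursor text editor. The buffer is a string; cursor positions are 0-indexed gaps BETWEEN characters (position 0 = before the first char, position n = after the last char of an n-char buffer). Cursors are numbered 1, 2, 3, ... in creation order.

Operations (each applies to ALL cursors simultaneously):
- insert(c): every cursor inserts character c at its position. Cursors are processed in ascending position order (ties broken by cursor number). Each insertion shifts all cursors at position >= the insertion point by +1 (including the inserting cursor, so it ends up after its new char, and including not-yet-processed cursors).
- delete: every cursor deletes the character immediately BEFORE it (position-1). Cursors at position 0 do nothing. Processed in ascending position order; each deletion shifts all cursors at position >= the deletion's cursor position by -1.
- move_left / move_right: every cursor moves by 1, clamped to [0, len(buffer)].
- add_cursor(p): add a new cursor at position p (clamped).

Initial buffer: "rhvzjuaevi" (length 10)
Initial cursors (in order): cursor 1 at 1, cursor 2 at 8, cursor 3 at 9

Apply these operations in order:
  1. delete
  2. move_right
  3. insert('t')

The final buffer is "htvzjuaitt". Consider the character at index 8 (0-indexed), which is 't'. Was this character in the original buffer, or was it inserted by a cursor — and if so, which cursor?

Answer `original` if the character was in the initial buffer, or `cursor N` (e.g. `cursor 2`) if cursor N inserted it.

Answer: cursor 2

Derivation:
After op 1 (delete): buffer="hvzjuai" (len 7), cursors c1@0 c2@6 c3@6, authorship .......
After op 2 (move_right): buffer="hvzjuai" (len 7), cursors c1@1 c2@7 c3@7, authorship .......
After op 3 (insert('t')): buffer="htvzjuaitt" (len 10), cursors c1@2 c2@10 c3@10, authorship .1......23
Authorship (.=original, N=cursor N): . 1 . . . . . . 2 3
Index 8: author = 2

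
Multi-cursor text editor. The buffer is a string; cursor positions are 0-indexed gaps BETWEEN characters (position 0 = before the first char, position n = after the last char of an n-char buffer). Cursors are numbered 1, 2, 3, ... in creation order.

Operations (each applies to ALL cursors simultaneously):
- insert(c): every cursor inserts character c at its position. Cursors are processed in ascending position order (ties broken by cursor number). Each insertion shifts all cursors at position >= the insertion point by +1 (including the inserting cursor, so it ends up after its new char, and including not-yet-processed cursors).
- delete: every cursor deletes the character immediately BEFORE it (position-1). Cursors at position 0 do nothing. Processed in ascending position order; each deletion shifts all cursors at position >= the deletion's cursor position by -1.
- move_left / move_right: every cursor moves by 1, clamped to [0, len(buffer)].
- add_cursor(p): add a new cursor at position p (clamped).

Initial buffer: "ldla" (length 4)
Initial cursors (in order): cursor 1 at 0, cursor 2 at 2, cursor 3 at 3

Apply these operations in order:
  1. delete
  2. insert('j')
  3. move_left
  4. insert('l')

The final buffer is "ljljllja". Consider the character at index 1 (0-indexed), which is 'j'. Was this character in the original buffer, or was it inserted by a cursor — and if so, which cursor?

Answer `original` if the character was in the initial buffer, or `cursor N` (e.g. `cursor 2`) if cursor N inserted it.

After op 1 (delete): buffer="la" (len 2), cursors c1@0 c2@1 c3@1, authorship ..
After op 2 (insert('j')): buffer="jljja" (len 5), cursors c1@1 c2@4 c3@4, authorship 1.23.
After op 3 (move_left): buffer="jljja" (len 5), cursors c1@0 c2@3 c3@3, authorship 1.23.
After op 4 (insert('l')): buffer="ljljllja" (len 8), cursors c1@1 c2@6 c3@6, authorship 11.2233.
Authorship (.=original, N=cursor N): 1 1 . 2 2 3 3 .
Index 1: author = 1

Answer: cursor 1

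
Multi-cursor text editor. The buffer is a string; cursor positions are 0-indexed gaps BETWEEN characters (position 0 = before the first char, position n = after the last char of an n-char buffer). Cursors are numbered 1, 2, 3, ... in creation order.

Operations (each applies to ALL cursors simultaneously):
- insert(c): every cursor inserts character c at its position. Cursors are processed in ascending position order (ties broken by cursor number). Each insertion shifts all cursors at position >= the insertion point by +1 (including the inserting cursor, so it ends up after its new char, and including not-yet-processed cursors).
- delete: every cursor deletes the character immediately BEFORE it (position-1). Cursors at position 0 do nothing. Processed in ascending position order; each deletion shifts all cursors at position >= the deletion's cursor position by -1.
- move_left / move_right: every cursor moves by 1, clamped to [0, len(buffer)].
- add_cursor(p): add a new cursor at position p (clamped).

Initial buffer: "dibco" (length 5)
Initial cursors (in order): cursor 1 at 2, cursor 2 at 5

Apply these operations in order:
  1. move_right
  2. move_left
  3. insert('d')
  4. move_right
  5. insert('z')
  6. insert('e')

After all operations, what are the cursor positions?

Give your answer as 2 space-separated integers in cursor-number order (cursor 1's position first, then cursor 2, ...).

Answer: 6 11

Derivation:
After op 1 (move_right): buffer="dibco" (len 5), cursors c1@3 c2@5, authorship .....
After op 2 (move_left): buffer="dibco" (len 5), cursors c1@2 c2@4, authorship .....
After op 3 (insert('d')): buffer="didbcdo" (len 7), cursors c1@3 c2@6, authorship ..1..2.
After op 4 (move_right): buffer="didbcdo" (len 7), cursors c1@4 c2@7, authorship ..1..2.
After op 5 (insert('z')): buffer="didbzcdoz" (len 9), cursors c1@5 c2@9, authorship ..1.1.2.2
After op 6 (insert('e')): buffer="didbzecdoze" (len 11), cursors c1@6 c2@11, authorship ..1.11.2.22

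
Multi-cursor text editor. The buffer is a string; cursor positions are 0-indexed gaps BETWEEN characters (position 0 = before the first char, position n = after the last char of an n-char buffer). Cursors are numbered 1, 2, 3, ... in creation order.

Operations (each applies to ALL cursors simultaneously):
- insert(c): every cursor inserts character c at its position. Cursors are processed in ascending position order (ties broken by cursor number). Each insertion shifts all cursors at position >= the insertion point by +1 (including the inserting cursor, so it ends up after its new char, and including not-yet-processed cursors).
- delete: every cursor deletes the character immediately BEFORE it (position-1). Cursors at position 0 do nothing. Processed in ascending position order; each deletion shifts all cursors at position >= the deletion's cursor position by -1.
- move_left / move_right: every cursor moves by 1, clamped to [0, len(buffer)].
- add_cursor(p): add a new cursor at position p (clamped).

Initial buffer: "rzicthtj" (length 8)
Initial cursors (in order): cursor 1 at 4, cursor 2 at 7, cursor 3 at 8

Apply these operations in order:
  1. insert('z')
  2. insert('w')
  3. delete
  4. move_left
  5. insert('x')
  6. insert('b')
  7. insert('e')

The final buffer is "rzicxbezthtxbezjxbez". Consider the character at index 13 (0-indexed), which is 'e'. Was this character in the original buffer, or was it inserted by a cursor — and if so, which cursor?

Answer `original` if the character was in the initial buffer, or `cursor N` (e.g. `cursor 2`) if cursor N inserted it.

After op 1 (insert('z')): buffer="rziczthtzjz" (len 11), cursors c1@5 c2@9 c3@11, authorship ....1...2.3
After op 2 (insert('w')): buffer="rziczwthtzwjzw" (len 14), cursors c1@6 c2@11 c3@14, authorship ....11...22.33
After op 3 (delete): buffer="rziczthtzjz" (len 11), cursors c1@5 c2@9 c3@11, authorship ....1...2.3
After op 4 (move_left): buffer="rziczthtzjz" (len 11), cursors c1@4 c2@8 c3@10, authorship ....1...2.3
After op 5 (insert('x')): buffer="rzicxzthtxzjxz" (len 14), cursors c1@5 c2@10 c3@13, authorship ....11...22.33
After op 6 (insert('b')): buffer="rzicxbzthtxbzjxbz" (len 17), cursors c1@6 c2@12 c3@16, authorship ....111...222.333
After op 7 (insert('e')): buffer="rzicxbezthtxbezjxbez" (len 20), cursors c1@7 c2@14 c3@19, authorship ....1111...2222.3333
Authorship (.=original, N=cursor N): . . . . 1 1 1 1 . . . 2 2 2 2 . 3 3 3 3
Index 13: author = 2

Answer: cursor 2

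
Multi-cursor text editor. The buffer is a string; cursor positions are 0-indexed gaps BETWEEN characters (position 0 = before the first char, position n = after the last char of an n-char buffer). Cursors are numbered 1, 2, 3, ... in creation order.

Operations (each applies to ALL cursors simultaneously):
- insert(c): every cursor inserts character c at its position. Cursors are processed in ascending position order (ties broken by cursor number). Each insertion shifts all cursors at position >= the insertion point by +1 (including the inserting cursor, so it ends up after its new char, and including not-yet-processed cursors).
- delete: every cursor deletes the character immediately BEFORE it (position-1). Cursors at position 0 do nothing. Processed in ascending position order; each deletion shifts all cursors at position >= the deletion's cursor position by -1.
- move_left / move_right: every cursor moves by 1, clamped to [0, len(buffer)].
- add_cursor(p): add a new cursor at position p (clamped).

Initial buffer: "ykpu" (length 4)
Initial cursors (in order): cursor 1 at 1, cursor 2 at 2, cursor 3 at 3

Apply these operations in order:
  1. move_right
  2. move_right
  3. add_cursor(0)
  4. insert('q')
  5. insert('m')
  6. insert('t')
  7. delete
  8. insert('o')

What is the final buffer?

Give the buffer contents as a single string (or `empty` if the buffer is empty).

Answer: qmoykpqmouqqmmoo

Derivation:
After op 1 (move_right): buffer="ykpu" (len 4), cursors c1@2 c2@3 c3@4, authorship ....
After op 2 (move_right): buffer="ykpu" (len 4), cursors c1@3 c2@4 c3@4, authorship ....
After op 3 (add_cursor(0)): buffer="ykpu" (len 4), cursors c4@0 c1@3 c2@4 c3@4, authorship ....
After op 4 (insert('q')): buffer="qykpquqq" (len 8), cursors c4@1 c1@5 c2@8 c3@8, authorship 4...1.23
After op 5 (insert('m')): buffer="qmykpqmuqqmm" (len 12), cursors c4@2 c1@7 c2@12 c3@12, authorship 44...11.2323
After op 6 (insert('t')): buffer="qmtykpqmtuqqmmtt" (len 16), cursors c4@3 c1@9 c2@16 c3@16, authorship 444...111.232323
After op 7 (delete): buffer="qmykpqmuqqmm" (len 12), cursors c4@2 c1@7 c2@12 c3@12, authorship 44...11.2323
After op 8 (insert('o')): buffer="qmoykpqmouqqmmoo" (len 16), cursors c4@3 c1@9 c2@16 c3@16, authorship 444...111.232323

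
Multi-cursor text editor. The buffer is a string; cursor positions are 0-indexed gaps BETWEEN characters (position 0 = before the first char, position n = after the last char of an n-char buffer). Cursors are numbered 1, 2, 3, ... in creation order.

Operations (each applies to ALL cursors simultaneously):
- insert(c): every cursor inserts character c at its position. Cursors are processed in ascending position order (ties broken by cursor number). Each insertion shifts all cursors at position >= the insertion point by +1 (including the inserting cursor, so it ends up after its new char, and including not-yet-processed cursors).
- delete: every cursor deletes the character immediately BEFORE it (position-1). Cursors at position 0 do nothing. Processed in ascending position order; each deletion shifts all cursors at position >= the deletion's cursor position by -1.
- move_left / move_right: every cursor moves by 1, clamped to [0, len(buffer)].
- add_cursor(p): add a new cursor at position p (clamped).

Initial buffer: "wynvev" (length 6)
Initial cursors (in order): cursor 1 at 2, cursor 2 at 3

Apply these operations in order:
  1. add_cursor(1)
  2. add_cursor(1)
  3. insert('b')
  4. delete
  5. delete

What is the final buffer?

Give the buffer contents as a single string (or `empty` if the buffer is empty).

Answer: vev

Derivation:
After op 1 (add_cursor(1)): buffer="wynvev" (len 6), cursors c3@1 c1@2 c2@3, authorship ......
After op 2 (add_cursor(1)): buffer="wynvev" (len 6), cursors c3@1 c4@1 c1@2 c2@3, authorship ......
After op 3 (insert('b')): buffer="wbbybnbvev" (len 10), cursors c3@3 c4@3 c1@5 c2@7, authorship .34.1.2...
After op 4 (delete): buffer="wynvev" (len 6), cursors c3@1 c4@1 c1@2 c2@3, authorship ......
After op 5 (delete): buffer="vev" (len 3), cursors c1@0 c2@0 c3@0 c4@0, authorship ...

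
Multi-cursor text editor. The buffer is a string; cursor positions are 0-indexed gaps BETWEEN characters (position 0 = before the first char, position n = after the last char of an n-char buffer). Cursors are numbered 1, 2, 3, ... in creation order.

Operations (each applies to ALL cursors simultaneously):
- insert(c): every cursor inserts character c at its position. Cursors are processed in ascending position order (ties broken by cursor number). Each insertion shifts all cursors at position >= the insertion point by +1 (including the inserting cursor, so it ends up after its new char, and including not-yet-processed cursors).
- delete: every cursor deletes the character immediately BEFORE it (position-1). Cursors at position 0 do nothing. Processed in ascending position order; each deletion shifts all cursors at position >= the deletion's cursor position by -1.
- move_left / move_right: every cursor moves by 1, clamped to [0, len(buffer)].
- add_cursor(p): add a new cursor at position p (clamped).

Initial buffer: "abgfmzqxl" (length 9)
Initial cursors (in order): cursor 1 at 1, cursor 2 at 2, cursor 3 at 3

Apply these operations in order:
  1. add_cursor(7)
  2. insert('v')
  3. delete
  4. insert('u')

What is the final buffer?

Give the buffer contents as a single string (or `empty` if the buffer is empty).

Answer: aubugufmzquxl

Derivation:
After op 1 (add_cursor(7)): buffer="abgfmzqxl" (len 9), cursors c1@1 c2@2 c3@3 c4@7, authorship .........
After op 2 (insert('v')): buffer="avbvgvfmzqvxl" (len 13), cursors c1@2 c2@4 c3@6 c4@11, authorship .1.2.3....4..
After op 3 (delete): buffer="abgfmzqxl" (len 9), cursors c1@1 c2@2 c3@3 c4@7, authorship .........
After op 4 (insert('u')): buffer="aubugufmzquxl" (len 13), cursors c1@2 c2@4 c3@6 c4@11, authorship .1.2.3....4..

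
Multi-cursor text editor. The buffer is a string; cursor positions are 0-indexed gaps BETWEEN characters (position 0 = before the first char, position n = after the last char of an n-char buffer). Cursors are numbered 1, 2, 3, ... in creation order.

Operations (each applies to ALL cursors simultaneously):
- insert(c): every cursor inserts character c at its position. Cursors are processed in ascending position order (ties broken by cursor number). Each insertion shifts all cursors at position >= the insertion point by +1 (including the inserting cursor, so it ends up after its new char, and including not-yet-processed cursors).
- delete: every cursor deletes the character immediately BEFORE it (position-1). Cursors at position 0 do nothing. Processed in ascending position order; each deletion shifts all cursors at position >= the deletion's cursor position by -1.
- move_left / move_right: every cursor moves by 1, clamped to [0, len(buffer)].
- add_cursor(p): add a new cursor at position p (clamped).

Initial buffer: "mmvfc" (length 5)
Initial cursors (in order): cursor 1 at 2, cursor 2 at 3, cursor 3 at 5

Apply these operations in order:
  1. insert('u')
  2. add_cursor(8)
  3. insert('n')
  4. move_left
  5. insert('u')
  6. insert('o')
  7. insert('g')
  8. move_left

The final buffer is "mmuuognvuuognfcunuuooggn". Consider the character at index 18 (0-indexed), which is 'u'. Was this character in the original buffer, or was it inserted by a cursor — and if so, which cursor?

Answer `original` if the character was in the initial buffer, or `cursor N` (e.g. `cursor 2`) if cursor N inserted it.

Answer: cursor 4

Derivation:
After op 1 (insert('u')): buffer="mmuvufcu" (len 8), cursors c1@3 c2@5 c3@8, authorship ..1.2..3
After op 2 (add_cursor(8)): buffer="mmuvufcu" (len 8), cursors c1@3 c2@5 c3@8 c4@8, authorship ..1.2..3
After op 3 (insert('n')): buffer="mmunvunfcunn" (len 12), cursors c1@4 c2@7 c3@12 c4@12, authorship ..11.22..334
After op 4 (move_left): buffer="mmunvunfcunn" (len 12), cursors c1@3 c2@6 c3@11 c4@11, authorship ..11.22..334
After op 5 (insert('u')): buffer="mmuunvuunfcunuun" (len 16), cursors c1@4 c2@8 c3@15 c4@15, authorship ..111.222..33344
After op 6 (insert('o')): buffer="mmuuonvuuonfcunuuoon" (len 20), cursors c1@5 c2@10 c3@19 c4@19, authorship ..1111.2222..3334344
After op 7 (insert('g')): buffer="mmuuognvuuognfcunuuooggn" (len 24), cursors c1@6 c2@12 c3@23 c4@23, authorship ..11111.22222..333434344
After op 8 (move_left): buffer="mmuuognvuuognfcunuuooggn" (len 24), cursors c1@5 c2@11 c3@22 c4@22, authorship ..11111.22222..333434344
Authorship (.=original, N=cursor N): . . 1 1 1 1 1 . 2 2 2 2 2 . . 3 3 3 4 3 4 3 4 4
Index 18: author = 4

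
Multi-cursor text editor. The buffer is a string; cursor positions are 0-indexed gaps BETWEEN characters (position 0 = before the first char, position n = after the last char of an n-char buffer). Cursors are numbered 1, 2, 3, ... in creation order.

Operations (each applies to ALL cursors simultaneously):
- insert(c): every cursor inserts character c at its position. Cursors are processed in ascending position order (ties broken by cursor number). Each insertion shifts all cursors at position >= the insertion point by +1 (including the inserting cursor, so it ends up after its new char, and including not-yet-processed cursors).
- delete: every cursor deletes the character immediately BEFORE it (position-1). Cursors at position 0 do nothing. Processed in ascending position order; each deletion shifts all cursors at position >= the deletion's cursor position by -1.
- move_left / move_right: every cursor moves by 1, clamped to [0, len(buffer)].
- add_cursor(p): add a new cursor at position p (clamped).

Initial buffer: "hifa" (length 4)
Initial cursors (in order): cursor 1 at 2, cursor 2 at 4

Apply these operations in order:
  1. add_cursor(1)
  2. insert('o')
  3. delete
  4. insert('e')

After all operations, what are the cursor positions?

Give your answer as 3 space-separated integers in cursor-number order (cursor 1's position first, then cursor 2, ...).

After op 1 (add_cursor(1)): buffer="hifa" (len 4), cursors c3@1 c1@2 c2@4, authorship ....
After op 2 (insert('o')): buffer="hoiofao" (len 7), cursors c3@2 c1@4 c2@7, authorship .3.1..2
After op 3 (delete): buffer="hifa" (len 4), cursors c3@1 c1@2 c2@4, authorship ....
After op 4 (insert('e')): buffer="heiefae" (len 7), cursors c3@2 c1@4 c2@7, authorship .3.1..2

Answer: 4 7 2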